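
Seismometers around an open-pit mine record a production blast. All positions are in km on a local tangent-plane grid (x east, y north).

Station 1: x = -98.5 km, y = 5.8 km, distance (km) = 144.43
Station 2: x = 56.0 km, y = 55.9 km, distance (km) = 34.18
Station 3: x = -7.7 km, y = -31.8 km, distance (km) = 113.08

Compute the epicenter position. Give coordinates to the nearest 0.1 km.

Circle about each station: (x + 98.5)² + (y − 5.8)² = 144.43²; (x − 56.0)² + (y − 55.9)² = 34.18²; (x + 7.7)² + (y + 31.8)² = 113.08².
Subtracting the Station 1 equation from the Station 2 and Station 3 equations removes the quadratic terms:
309.0 x + 100.2 y = 16216.67
181.6 x − 75.2 y = -592.42
Solving the 2×2 system: x ≈ 28.0, y ≈ 75.5 km.
Check against Station 1 (with the unrounded x, y): √((x + 98.5)²+(y − 5.8)²) = 144.43 ≈ 144.43 km. ✓

(28.0, 75.5)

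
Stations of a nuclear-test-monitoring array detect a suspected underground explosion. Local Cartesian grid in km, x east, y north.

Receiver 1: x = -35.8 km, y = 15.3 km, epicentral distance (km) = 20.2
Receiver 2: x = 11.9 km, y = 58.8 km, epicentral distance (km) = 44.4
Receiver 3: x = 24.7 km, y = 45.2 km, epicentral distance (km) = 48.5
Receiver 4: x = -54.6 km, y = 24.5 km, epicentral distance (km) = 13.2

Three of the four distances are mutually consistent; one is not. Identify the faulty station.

Receiver 4

Solve using three stations at a time. Using Receiver 1, Receiver 2, Receiver 3 (subtract circle equations pairwise → linear system) gives (x, y) ≈ (-21.0, 29.0).
Distances from that point to each station vs reported:
  Receiver 1: calculated 20.2 vs reported 20.2 → residual 0.0 km
  Receiver 2: calculated 44.4 vs reported 44.4 → residual 0.0 km
  Receiver 3: calculated 48.5 vs reported 48.5 → residual 0.0 km
  Receiver 4: calculated 33.9 vs reported 13.2 → residual 20.7 km
Receiver 1, Receiver 2, Receiver 3 are mutually consistent (residuals ≈ 0); Receiver 4 is off by 20.7 km.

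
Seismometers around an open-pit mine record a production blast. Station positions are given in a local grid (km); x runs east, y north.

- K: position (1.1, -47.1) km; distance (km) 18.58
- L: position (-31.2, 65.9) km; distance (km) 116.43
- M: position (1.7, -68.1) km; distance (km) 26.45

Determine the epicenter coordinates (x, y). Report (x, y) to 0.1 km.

Circle about each station: (x − 1.1)² + (y + 47.1)² = 18.58²; (x + 31.2)² + (y − 65.9)² = 116.43²; (x − 1.7)² + (y + 68.1)² = 26.45².
Subtracting pairs of circle equations eliminates x²+y² and gives linear equations (the radical axes):
-64.6 x + 226.0 y = -10114.10
1.2 x − 42.0 y = 2066.49
Solving the 2×2 system: x ≈ -17.3, y ≈ -49.7 km.
Check against K (with the unrounded x, y): √((x − 1.1)²+(y + 47.1)²) = 18.58 ≈ 18.58 km. ✓

-17.3 km east, -49.7 km north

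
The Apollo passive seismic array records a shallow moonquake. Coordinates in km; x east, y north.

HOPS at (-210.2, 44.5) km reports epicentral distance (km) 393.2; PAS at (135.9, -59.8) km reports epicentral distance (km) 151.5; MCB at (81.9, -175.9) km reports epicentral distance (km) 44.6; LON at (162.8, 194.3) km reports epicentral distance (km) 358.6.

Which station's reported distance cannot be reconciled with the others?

PAS

Solve using three stations at a time. Using HOPS, MCB, LON (subtract circle equations pairwise → linear system) gives (x, y) ≈ (124.3, -162.2).
Distances from that point to each station vs reported:
  HOPS: calculated 393.2 vs reported 393.2 → residual 0.0 km
  PAS: calculated 103.1 vs reported 151.5 → residual 48.4 km
  MCB: calculated 44.5 vs reported 44.6 → residual 0.1 km
  LON: calculated 358.6 vs reported 358.6 → residual 0.0 km
HOPS, MCB, LON are mutually consistent (residuals ≈ 0); PAS is off by 48.4 km.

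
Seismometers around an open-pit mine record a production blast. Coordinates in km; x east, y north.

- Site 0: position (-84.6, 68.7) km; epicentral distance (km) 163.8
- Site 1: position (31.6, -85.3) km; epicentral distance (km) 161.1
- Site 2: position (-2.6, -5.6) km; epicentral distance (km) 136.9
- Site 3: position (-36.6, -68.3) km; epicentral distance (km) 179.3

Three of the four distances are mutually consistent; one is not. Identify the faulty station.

Solve using three stations at a time. Using Site 0, Site 1, Site 3 (subtract circle equations pairwise → linear system) gives (x, y) ≈ (79.2, 68.6).
Distances from that point to each station vs reported:
  Site 0: calculated 163.8 vs reported 163.8 → residual 0.0 km
  Site 1: calculated 161.1 vs reported 161.1 → residual 0.0 km
  Site 2: calculated 110.4 vs reported 136.9 → residual 26.5 km
  Site 3: calculated 179.3 vs reported 179.3 → residual 0.0 km
Site 0, Site 1, Site 3 are mutually consistent (residuals ≈ 0); Site 2 is off by 26.5 km.

Site 2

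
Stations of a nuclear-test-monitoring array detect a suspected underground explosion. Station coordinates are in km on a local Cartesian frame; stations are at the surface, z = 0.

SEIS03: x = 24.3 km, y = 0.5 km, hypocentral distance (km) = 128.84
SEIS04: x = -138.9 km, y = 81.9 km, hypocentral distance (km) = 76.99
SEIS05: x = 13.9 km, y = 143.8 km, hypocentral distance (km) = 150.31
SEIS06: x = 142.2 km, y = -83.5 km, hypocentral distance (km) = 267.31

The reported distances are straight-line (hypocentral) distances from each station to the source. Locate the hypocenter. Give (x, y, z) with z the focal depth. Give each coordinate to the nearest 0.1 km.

Each station gives a sphere (x−x_i)² + (y−y_i)² + z² = d_i² (stations at z=0).
Subtracting the SEIS03 sphere from SEIS04 and SEIS05: z² cancels, leaving linear equations in x and y:
-326.4 x + 162.8 y = 36082.37
-20.8 x + 286.6 y = 14287.56
Solving: x ≈ -88.900, y ≈ 43.400 km (keep extra digits for the depth step; rounded: -88.9, 43.4).
Then from the SEIS03 sphere: z² = 128.84² − (x − 24.3)² − (y − 0.5)² with x = -88.900, y = 43.400, so z ≈ 44.103 ≈ 44.1 km.
Check against SEIS06 (with the unrounded solution): distance 267.31 ≈ 267.31 km. ✓

(-88.9, 43.4, 44.1)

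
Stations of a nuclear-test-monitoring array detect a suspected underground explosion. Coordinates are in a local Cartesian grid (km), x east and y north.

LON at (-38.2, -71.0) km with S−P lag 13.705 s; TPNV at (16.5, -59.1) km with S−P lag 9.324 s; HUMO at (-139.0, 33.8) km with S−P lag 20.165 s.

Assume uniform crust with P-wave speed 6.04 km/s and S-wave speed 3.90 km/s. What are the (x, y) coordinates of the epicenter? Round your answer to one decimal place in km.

Distance from S−P lag: d = Δt · v_P v_S / (v_P − v_S) = Δt · (6.04·3.90)/(6.04−3.90) ≈ 11.0075·Δt.
So d_LON = 150.86, d_TPNV = 102.63, d_HUMO = 221.97 km.
Circle about each station: (x + 38.2)² + (y + 71.0)² = 150.86²; (x − 16.5)² + (y + 59.1)² = 102.63²; (x + 139.0)² + (y − 33.8)² = 221.97².
Subtracting pairs of circle equations eliminates x²+y² and gives linear equations (the radical axes):
109.4 x + 23.8 y = 9490.64
-201.6 x + 209.6 y = -12548.74
Solving the 2×2 system: x ≈ 82.5, y ≈ 19.5 km.
Check against LON (with the unrounded x, y): √((x + 38.2)²+(y + 71.0)²) = 150.86 ≈ 150.86 km. ✓

x ≈ 82.5 km, y ≈ 19.5 km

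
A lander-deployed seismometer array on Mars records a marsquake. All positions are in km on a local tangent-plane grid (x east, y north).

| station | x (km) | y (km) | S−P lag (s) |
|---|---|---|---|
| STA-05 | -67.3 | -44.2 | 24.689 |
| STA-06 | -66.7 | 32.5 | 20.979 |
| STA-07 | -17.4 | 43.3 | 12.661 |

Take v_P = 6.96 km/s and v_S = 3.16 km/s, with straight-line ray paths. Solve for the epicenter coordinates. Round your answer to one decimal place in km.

x ≈ 54.7 km, y ≈ 30.2 km

Distance from S−P lag: d = Δt · v_P v_S / (v_P − v_S) = Δt · (6.96·3.16)/(6.96−3.16) ≈ 5.7878·Δt.
So d_STA-05 = 142.89, d_STA-06 = 121.42, d_STA-07 = 73.28 km.
Circle about each station: (x + 67.3)² + (y + 44.2)² = 142.89²; (x + 66.7)² + (y − 32.5)² = 121.42²; (x + 17.4)² + (y − 43.3)² = 73.28².
Subtracting pairs of circle equations eliminates x²+y² and gives linear equations (the radical axes):
1.2 x + 153.4 y = 4696.95
99.8 x + 175.0 y = 10742.31
Solving the 2×2 system: x ≈ 54.7, y ≈ 30.2 km.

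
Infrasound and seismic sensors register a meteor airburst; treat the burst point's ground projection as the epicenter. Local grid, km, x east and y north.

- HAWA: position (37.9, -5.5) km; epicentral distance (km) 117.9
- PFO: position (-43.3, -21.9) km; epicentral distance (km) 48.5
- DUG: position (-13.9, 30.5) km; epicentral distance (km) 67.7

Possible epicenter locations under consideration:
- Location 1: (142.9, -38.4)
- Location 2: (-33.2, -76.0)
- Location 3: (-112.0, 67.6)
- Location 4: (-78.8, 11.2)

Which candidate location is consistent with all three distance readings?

Location 4

For each candidate, compare |candidate − station| to the reported distance:
Location 1: residuals HAWA 7.9, PFO 138.4, DUG 103.6 → max 138.4 km
Location 2: residuals HAWA 17.8, PFO 6.5, DUG 40.5 → max 40.5 km
Location 3: residuals HAWA 48.9, PFO 64.3, DUG 37.2 → max 64.3 km
Location 4: residuals HAWA 0.0, PFO 0.0, DUG 0.0 → max 0.0 km
Only Location 4 has all residuals ≈ 0.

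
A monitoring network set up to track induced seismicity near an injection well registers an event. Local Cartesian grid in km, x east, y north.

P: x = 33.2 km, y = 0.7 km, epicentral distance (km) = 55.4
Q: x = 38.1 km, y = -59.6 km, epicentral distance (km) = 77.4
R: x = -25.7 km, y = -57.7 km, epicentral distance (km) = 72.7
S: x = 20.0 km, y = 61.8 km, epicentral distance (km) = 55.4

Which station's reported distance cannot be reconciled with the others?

Solve using three stations at a time. Using Q, R, S (subtract circle equations pairwise → linear system) gives (x, y) ≈ (2.7, 9.2).
Distances from that point to each station vs reported:
  P: calculated 31.7 vs reported 55.4 → residual 23.7 km
  Q: calculated 77.4 vs reported 77.4 → residual 0.0 km
  R: calculated 72.7 vs reported 72.7 → residual 0.0 km
  S: calculated 55.4 vs reported 55.4 → residual 0.0 km
Q, R, S are mutually consistent (residuals ≈ 0); P is off by 23.7 km.

P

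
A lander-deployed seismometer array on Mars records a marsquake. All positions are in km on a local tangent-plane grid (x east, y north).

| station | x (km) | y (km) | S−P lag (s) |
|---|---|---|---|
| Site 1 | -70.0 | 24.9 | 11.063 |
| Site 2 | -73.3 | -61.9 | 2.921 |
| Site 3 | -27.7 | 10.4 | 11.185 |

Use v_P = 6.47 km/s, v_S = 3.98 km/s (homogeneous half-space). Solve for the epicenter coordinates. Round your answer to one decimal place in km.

(-88.5, -88.0)

Distance from S−P lag: d = Δt · v_P v_S / (v_P − v_S) = Δt · (6.47·3.98)/(6.47−3.98) ≈ 10.3416·Δt.
So d_Site 1 = 114.41, d_Site 2 = 30.21, d_Site 3 = 115.67 km.
Circle about each station: (x + 70.0)² + (y − 24.9)² = 114.41²; (x + 73.3)² + (y + 61.9)² = 30.21²; (x + 27.7)² + (y − 10.4)² = 115.67².
Subtracting the Site 1 equation from the Site 2 and Site 3 equations removes the quadratic terms:
-6.6 x − 173.6 y = 15861.49
84.6 x − 29.0 y = -4934.46
Solving the 2×2 system: x ≈ -88.5, y ≈ -88.0 km.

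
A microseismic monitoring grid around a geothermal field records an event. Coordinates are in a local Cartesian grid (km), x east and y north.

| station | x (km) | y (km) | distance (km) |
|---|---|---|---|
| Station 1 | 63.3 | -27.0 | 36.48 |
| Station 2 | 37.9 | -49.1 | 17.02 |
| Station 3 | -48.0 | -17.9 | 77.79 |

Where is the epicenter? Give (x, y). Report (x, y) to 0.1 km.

Circle about each station: (x − 63.3)² + (y + 27.0)² = 36.48²; (x − 37.9)² + (y + 49.1)² = 17.02²; (x + 48.0)² + (y + 17.9)² = 77.79².
Subtracting pairs of circle equations eliminates x²+y² and gives linear equations (the radical axes):
-50.8 x − 44.2 y = 152.44
-222.6 x + 18.2 y = -6831.97
Solving the 2×2 system: x ≈ 27.8, y ≈ -35.4 km.
Check against Station 1 (with the unrounded x, y): √((x − 63.3)²+(y + 27.0)²) = 36.48 ≈ 36.48 km. ✓

(27.8, -35.4)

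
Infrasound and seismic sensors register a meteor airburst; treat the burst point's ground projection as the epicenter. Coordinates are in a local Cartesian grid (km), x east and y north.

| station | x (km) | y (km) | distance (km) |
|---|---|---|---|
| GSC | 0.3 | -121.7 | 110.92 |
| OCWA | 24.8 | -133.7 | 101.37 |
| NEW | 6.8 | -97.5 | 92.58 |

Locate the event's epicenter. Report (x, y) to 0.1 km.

(89.3, -55.5)

Circle about each station: (x − 0.3)² + (y + 121.7)² = 110.92²; (x − 24.8)² + (y + 133.7)² = 101.37²; (x − 6.8)² + (y + 97.5)² = 92.58².
Subtracting pairs of circle equations eliminates x²+y² and gives linear equations (the radical axes):
49.0 x − 24.0 y = 5707.12
13.0 x + 48.4 y = -1526.30
Solving the 2×2 system: x ≈ 89.3, y ≈ -55.5 km.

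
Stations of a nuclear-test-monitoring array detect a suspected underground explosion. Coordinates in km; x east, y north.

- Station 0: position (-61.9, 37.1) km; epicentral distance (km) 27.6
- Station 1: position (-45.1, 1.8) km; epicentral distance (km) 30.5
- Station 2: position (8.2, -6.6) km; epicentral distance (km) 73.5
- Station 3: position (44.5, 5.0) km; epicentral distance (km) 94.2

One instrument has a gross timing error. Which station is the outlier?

Station 1

Solve using three stations at a time. Using Station 0, Station 2, Station 3 (subtract circle equations pairwise → linear system) gives (x, y) ≈ (-37.9, 50.6).
Distances from that point to each station vs reported:
  Station 0: calculated 27.5 vs reported 27.6 → residual 0.1 km
  Station 1: calculated 49.4 vs reported 30.5 → residual 18.9 km
  Station 2: calculated 73.5 vs reported 73.5 → residual 0.0 km
  Station 3: calculated 94.2 vs reported 94.2 → residual 0.0 km
Station 0, Station 2, Station 3 are mutually consistent (residuals ≈ 0); Station 1 is off by 18.9 km.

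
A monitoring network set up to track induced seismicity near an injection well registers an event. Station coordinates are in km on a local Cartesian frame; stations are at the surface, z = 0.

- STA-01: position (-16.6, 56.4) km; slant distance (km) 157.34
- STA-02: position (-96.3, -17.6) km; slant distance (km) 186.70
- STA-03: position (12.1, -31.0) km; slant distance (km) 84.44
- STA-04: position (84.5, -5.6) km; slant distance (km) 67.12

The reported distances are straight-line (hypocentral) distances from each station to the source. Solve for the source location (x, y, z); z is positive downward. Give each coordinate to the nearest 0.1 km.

Each station gives a sphere (x−x_i)² + (y−y_i)² + z² = d_i² (stations at z=0).
Subtracting the STA-01 sphere from STA-02 and STA-03: z² cancels, leaving linear equations in x and y:
-159.4 x − 148.0 y = -3974.08
57.4 x − 174.8 y = 15276.65
Solving: x ≈ 81.291, y ≈ -60.701 km (keep extra digits for the depth step; rounded: 81.3, -60.7).
Then from the STA-01 sphere: z² = 157.34² − (x + 16.6)² − (y − 56.4)² with x = 81.291, y = -60.701, so z ≈ 38.218 ≈ 38.2 km.

x ≈ 81.3 km, y ≈ -60.7 km, depth ≈ 38.2 km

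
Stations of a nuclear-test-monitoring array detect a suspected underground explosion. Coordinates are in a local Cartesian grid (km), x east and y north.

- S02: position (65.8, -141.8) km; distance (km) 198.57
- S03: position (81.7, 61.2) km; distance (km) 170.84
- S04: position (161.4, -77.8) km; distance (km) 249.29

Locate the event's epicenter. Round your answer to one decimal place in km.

(-76.5, -3.3)

Circle about each station: (x − 65.8)² + (y + 141.8)² = 198.57²; (x − 81.7)² + (y − 61.2)² = 170.84²; (x − 161.4)² + (y + 77.8)² = 249.29².
Subtracting pairs of circle equations eliminates x²+y² and gives linear equations (the radical axes):
31.8 x + 406.0 y = -3772.81
191.2 x + 128.0 y = -15049.54
Solving the 2×2 system: x ≈ -76.5, y ≈ -3.3 km.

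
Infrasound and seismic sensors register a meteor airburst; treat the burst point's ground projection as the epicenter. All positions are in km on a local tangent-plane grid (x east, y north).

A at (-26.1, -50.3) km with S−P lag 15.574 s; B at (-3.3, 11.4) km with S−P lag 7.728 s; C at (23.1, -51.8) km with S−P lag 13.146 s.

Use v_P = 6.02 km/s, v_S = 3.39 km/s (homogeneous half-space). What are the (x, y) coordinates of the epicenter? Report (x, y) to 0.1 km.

Distance from S−P lag: d = Δt · v_P v_S / (v_P − v_S) = Δt · (6.02·3.39)/(6.02−3.39) ≈ 7.7596·Δt.
So d_A = 120.85, d_B = 59.97, d_C = 102.01 km.
Circle about each station: (x + 26.1)² + (y + 50.3)² = 120.85²; (x + 3.3)² + (y − 11.4)² = 59.97²; (x − 23.1)² + (y + 51.8)² = 102.01².
Subtracting pairs of circle equations eliminates x²+y² and gives linear equations (the radical axes):
45.6 x + 123.4 y = 7937.87
98.4 x − 3.0 y = 4204.23
Solving the 2×2 system: x ≈ 44.2, y ≈ 48.0 km.

x ≈ 44.2 km, y ≈ 48.0 km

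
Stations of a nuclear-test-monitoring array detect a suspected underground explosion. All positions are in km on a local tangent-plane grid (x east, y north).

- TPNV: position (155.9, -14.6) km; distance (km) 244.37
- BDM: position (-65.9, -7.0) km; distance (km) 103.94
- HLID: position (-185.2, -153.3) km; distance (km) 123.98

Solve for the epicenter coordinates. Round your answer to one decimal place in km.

Circle about each station: (x − 155.9)² + (y + 14.6)² = 244.37²; (x + 65.9)² + (y + 7.0)² = 103.94²; (x + 185.2)² + (y + 153.3)² = 123.98².
Subtracting pairs of circle equations eliminates x²+y² and gives linear equations (the radical axes):
-443.6 x + 15.2 y = 28787.01
-682.2 x − 277.4 y = 77627.62
Solving the 2×2 system: x ≈ -68.7, y ≈ -110.9 km.

x ≈ -68.7 km, y ≈ -110.9 km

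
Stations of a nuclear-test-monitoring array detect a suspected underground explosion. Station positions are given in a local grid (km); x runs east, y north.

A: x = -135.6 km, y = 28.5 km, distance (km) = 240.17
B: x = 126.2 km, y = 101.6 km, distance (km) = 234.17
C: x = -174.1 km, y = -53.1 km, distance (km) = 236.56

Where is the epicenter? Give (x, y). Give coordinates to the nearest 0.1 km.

(52.6, -120.7)

Circle about each station: (x + 135.6)² + (y − 28.5)² = 240.17²; (x − 126.2)² + (y − 101.6)² = 234.17²; (x + 174.1)² + (y + 53.1)² = 236.56².
Subtracting pairs of circle equations eliminates x²+y² and gives linear equations (the radical axes):
523.6 x + 146.2 y = 9895.43
-77.0 x − 163.2 y = 15651.81
Solving the 2×2 system: x ≈ 52.6, y ≈ -120.7 km.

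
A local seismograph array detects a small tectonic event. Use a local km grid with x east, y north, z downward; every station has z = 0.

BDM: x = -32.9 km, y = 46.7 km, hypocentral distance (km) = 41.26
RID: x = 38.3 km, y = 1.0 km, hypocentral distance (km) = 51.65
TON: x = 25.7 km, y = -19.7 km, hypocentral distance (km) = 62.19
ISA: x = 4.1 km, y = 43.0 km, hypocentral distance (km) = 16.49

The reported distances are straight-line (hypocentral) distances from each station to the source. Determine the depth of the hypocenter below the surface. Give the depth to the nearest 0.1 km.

Each station gives a sphere (x−x_i)² + (y−y_i)² + z² = d_i² (stations at z=0).
Subtracting the BDM sphere from RID and TON: z² cancels, leaving linear equations in x and y:
142.4 x − 91.4 y = -2760.74
117.2 x − 132.8 y = -4379.93
Solving: x ≈ 4.110, y ≈ 36.609 km (keep extra digits for the depth step; rounded: 4.1, 36.6).
Then from the BDM sphere: z² = 41.26² − (x + 32.9)² − (y − 46.7)² with x = 4.110, y = 36.609, so z ≈ 15.193 ≈ 15.2 km.

depth ≈ 15.2 km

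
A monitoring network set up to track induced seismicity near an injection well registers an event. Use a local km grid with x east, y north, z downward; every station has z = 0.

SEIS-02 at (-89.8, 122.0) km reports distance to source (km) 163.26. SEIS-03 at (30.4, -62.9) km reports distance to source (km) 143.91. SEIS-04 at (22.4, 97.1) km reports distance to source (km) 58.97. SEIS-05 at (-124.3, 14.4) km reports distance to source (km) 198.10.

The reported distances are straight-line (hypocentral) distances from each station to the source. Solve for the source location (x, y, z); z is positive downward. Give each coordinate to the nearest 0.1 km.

Each station gives a sphere (x−x_i)² + (y−y_i)² + z² = d_i² (stations at z=0).
Subtracting the SEIS-02 sphere from SEIS-03 and SEIS-04: z² cancels, leaving linear equations in x and y:
240.4 x − 369.8 y = -12123.73
224.4 x − 49.8 y = 10158.50
Solving: x ≈ 61.404, y ≈ 72.702 km (keep extra digits for the depth step; rounded: 61.4, 72.7).
Then from the SEIS-02 sphere: z² = 163.26² − (x + 89.8)² − (y − 122.0)² with x = 61.404, y = 72.702, so z ≈ 36.890 ≈ 36.9 km.

x ≈ 61.4 km, y ≈ 72.7 km, depth ≈ 36.9 km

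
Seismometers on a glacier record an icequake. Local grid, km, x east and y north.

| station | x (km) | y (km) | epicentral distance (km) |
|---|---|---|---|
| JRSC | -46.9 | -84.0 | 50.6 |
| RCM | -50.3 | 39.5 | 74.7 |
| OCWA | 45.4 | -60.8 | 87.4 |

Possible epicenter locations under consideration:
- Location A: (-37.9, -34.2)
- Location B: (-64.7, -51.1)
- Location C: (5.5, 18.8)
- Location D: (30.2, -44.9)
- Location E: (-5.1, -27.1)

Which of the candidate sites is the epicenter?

Location A

For each candidate, compare |candidate − station| to the reported distance:
Location A: residuals JRSC 0.0, RCM 0.0, OCWA 0.0 → max 0.0 km
Location B: residuals JRSC 13.2, RCM 17.0, OCWA 23.1 → max 23.1 km
Location C: residuals JRSC 64.8, RCM 15.2, OCWA 1.6 → max 64.8 km
Location D: residuals JRSC 35.8, RCM 41.9, OCWA 65.4 → max 65.4 km
Location E: residuals JRSC 20.0, RCM 5.8, OCWA 26.7 → max 26.7 km
Only Location A has all residuals ≈ 0.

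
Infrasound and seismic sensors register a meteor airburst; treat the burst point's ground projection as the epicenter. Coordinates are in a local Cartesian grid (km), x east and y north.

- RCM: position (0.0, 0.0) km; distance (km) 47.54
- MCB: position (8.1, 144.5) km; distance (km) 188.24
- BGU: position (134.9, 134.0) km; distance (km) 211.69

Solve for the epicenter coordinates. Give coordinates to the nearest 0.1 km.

x ≈ 19.4 km, y ≈ -43.4 km

Circle about each station: x² + y² = 47.54²; (x − 8.1)² + (y − 144.5)² = 188.24²; (x − 134.9)² + (y − 134.0)² = 211.69².
Subtracting pairs of circle equations eliminates x²+y² and gives linear equations (the radical axes):
16.2 x + 289.0 y = -12228.39
269.8 x + 268.0 y = -6398.59
Solving the 2×2 system: x ≈ 19.4, y ≈ -43.4 km.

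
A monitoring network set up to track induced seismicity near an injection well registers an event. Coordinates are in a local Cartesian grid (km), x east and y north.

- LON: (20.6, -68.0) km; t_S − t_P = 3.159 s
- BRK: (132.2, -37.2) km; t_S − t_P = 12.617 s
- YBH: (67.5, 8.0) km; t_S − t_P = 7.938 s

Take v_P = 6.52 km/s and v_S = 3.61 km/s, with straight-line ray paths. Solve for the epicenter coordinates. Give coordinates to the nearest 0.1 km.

Distance from S−P lag: d = Δt · v_P v_S / (v_P − v_S) = Δt · (6.52·3.61)/(6.52−3.61) ≈ 8.0884·Δt.
So d_LON = 25.55, d_BRK = 102.05, d_YBH = 64.21 km.
Circle about each station: (x − 20.6)² + (y + 68.0)² = 25.55²; (x − 132.2)² + (y + 37.2)² = 102.05²; (x − 67.5)² + (y − 8.0)² = 64.21².
Subtracting the LON equation from the BRK and YBH equations removes the quadratic terms:
223.2 x + 61.6 y = 4050.92
93.8 x + 152.0 y = -3898.23
Solving the 2×2 system: x ≈ 30.4, y ≈ -44.4 km.
Check against LON (with the unrounded x, y): √((x − 20.6)²+(y + 68.0)²) = 25.55 ≈ 25.55 km. ✓

30.4 km east, -44.4 km north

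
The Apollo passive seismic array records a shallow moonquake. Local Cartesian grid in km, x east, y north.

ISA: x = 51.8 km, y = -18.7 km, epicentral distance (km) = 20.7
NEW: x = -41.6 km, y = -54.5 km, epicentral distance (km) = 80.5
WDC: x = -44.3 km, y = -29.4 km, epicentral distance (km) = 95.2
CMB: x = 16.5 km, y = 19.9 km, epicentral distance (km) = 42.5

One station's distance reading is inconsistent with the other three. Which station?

Solve using three stations at a time. Using ISA, NEW, CMB (subtract circle equations pairwise → linear system) gives (x, y) ≈ (31.1, -20.0).
Distances from that point to each station vs reported:
  ISA: calculated 20.7 vs reported 20.7 → residual 0.0 km
  NEW: calculated 80.5 vs reported 80.5 → residual 0.0 km
  WDC: calculated 76.0 vs reported 95.2 → residual 19.2 km
  CMB: calculated 42.5 vs reported 42.5 → residual 0.0 km
ISA, NEW, CMB are mutually consistent (residuals ≈ 0); WDC is off by 19.2 km.

WDC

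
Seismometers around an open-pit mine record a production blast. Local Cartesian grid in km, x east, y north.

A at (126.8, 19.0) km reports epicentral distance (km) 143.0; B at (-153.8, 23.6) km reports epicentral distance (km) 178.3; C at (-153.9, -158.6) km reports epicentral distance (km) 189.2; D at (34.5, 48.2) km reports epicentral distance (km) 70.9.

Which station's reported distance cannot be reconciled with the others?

Solve using three stations at a time. Using A, B, C (subtract circle equations pairwise → linear system) gives (x, y) ≈ (5.4, -56.6).
Distances from that point to each station vs reported:
  A: calculated 143.0 vs reported 143.0 → residual 0.0 km
  B: calculated 178.3 vs reported 178.3 → residual 0.0 km
  C: calculated 189.2 vs reported 189.2 → residual 0.0 km
  D: calculated 108.8 vs reported 70.9 → residual 37.9 km
A, B, C are mutually consistent (residuals ≈ 0); D is off by 37.9 km.

D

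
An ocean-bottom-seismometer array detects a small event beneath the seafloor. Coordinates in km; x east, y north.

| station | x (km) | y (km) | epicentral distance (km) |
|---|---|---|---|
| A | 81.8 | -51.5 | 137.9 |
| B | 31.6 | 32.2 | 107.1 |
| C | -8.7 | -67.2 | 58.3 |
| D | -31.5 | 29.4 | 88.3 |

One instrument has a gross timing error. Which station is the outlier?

Solve using three stations at a time. Using A, B, C (subtract circle equations pairwise → linear system) gives (x, y) ≈ (-54.6, -31.3).
Distances from that point to each station vs reported:
  A: calculated 137.9 vs reported 137.9 → residual 0.0 km
  B: calculated 107.1 vs reported 107.1 → residual 0.0 km
  C: calculated 58.3 vs reported 58.3 → residual 0.0 km
  D: calculated 65.0 vs reported 88.3 → residual 23.3 km
A, B, C are mutually consistent (residuals ≈ 0); D is off by 23.3 km.

D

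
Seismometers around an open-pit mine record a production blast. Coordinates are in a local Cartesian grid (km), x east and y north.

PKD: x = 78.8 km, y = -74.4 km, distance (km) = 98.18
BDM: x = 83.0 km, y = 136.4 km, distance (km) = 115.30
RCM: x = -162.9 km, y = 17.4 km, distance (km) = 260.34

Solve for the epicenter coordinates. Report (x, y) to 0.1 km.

97.4 km east, 22.0 km north

Circle about each station: (x − 78.8)² + (y + 74.4)² = 98.18²; (x − 83.0)² + (y − 136.4)² = 115.30²; (x + 162.9)² + (y − 17.4)² = 260.34².
Subtracting the PKD equation from the BDM and RCM equations removes the quadratic terms:
8.4 x + 421.6 y = 10094.38
-483.4 x + 183.6 y = -43043.23
Solving the 2×2 system: x ≈ 97.4, y ≈ 22.0 km.
Check against PKD (with the unrounded x, y): √((x − 78.8)²+(y + 74.4)²) = 98.18 ≈ 98.18 km. ✓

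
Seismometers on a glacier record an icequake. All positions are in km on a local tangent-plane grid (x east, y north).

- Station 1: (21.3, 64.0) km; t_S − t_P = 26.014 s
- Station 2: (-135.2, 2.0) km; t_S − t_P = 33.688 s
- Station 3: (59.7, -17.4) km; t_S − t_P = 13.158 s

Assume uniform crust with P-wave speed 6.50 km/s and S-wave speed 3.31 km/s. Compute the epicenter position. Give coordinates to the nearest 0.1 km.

Distance from S−P lag: d = Δt · v_P v_S / (v_P − v_S) = Δt · (6.50·3.31)/(6.50−3.31) ≈ 6.7445·Δt.
So d_Station 1 = 175.45, d_Station 2 = 227.21, d_Station 3 = 88.74 km.
Circle about each station: (x − 21.3)² + (y − 64.0)² = 175.45²; (x + 135.2)² + (y − 2.0)² = 227.21²; (x − 59.7)² + (y + 17.4)² = 88.74².
Subtracting the Station 1 equation from the Station 2 and Station 3 equations removes the quadratic terms:
-313.0 x − 124.0 y = -7108.33
76.8 x − 162.8 y = 22225.07
Solving the 2×2 system: x ≈ 64.7, y ≈ -106.0 km.
Check against Station 1 (with the unrounded x, y): √((x − 21.3)²+(y − 64.0)²) = 175.45 ≈ 175.45 km. ✓

x ≈ 64.7 km, y ≈ -106.0 km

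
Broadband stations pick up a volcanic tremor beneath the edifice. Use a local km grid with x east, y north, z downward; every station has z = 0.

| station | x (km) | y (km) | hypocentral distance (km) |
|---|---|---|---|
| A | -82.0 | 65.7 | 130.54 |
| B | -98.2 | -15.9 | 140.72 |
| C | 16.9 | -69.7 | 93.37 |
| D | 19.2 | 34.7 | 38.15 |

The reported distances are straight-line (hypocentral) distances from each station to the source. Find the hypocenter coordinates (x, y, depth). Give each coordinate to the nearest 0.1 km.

Each station gives a sphere (x−x_i)² + (y−y_i)² + z² = d_i² (stations at z=0).
Subtracting the A sphere from B and C: z² cancels, leaving linear equations in x and y:
-32.4 x − 163.2 y = -3905.87
197.8 x − 270.8 y = 2425.94
Solving: x ≈ 35.407, y ≈ 16.904 km (keep extra digits for the depth step; rounded: 35.4, 16.9).
Then from the A sphere: z² = 130.54² − (x + 82.0)² − (y − 65.7)² with x = 35.407, y = 16.904, so z ≈ 29.584 ≈ 29.6 km.
Check against D (with the unrounded solution): distance 38.14 ≈ 38.15 km. ✓

(35.4, 16.9, 29.6)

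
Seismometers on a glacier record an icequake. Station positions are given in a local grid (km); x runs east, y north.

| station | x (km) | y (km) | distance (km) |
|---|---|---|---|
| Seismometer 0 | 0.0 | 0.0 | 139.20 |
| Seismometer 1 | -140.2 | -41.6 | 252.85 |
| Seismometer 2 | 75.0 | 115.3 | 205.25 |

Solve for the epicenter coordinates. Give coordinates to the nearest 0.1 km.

x ≈ 108.5 km, y ≈ -87.2 km

Circle about each station: x² + y² = 139.20²; (x + 140.2)² + (y + 41.6)² = 252.85²; (x − 75.0)² + (y − 115.3)² = 205.25².
Subtracting the Seismometer 0 equation from the Seismometer 1 and Seismometer 2 equations removes the quadratic terms:
-280.4 x − 83.2 y = -23169.88
150.0 x + 230.6 y = -3831.83
Solving the 2×2 system: x ≈ 108.5, y ≈ -87.2 km.
Check against Seismometer 0 (with the unrounded x, y): √(x²+y²) = 139.20 ≈ 139.20 km. ✓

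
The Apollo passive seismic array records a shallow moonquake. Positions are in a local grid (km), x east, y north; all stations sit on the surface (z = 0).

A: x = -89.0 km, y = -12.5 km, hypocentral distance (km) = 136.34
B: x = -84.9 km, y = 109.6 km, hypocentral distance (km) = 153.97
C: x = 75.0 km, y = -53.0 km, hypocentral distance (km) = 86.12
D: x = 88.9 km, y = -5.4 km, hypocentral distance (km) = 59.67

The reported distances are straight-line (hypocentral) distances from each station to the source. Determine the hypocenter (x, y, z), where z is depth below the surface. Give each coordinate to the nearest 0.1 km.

x ≈ 40.9 km, y ≈ 23.3 km, depth ≈ 20.8 km

Each station gives a sphere (x−x_i)² + (y−y_i)² + z² = d_i² (stations at z=0).
Subtracting the A sphere from B and C: z² cancels, leaving linear equations in x and y:
8.2 x + 244.2 y = 6024.75
328.0 x − 81.0 y = 11528.69
Solving: x ≈ 40.902, y ≈ 23.298 km (keep extra digits for the depth step; rounded: 40.9, 23.3).
Then from the A sphere: z² = 136.34² − (x + 89.0)² − (y + 12.5)² with x = 40.902, y = 23.298, so z ≈ 20.798 ≈ 20.8 km.
Check against D (with the unrounded solution): distance 59.67 ≈ 59.67 km. ✓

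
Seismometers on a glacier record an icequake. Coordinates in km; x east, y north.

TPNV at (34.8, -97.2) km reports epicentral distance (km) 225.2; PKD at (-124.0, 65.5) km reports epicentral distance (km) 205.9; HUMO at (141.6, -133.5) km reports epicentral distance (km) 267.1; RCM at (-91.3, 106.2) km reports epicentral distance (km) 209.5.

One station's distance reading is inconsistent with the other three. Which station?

Solve using three stations at a time. Using TPNV, PKD, HUMO (subtract circle equations pairwise → linear system) gives (x, y) ≈ (73.2, 124.7).
Distances from that point to each station vs reported:
  TPNV: calculated 225.2 vs reported 225.2 → residual 0.0 km
  PKD: calculated 205.9 vs reported 205.9 → residual 0.0 km
  HUMO: calculated 267.1 vs reported 267.1 → residual 0.0 km
  RCM: calculated 165.6 vs reported 209.5 → residual 43.9 km
TPNV, PKD, HUMO are mutually consistent (residuals ≈ 0); RCM is off by 43.9 km.

RCM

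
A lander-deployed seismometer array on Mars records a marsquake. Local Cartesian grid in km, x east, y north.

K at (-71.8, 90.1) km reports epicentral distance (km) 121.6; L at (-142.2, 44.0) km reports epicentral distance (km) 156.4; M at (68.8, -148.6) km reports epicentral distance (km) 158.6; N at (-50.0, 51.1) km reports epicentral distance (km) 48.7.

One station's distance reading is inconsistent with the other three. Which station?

N

Solve using three stations at a time. Using K, L, M (subtract circle equations pairwise → linear system) gives (x, y) ≈ (7.2, -2.4).
Distances from that point to each station vs reported:
  K: calculated 121.7 vs reported 121.6 → residual 0.1 km
  L: calculated 156.4 vs reported 156.4 → residual 0.0 km
  M: calculated 158.6 vs reported 158.6 → residual 0.0 km
  N: calculated 78.3 vs reported 48.7 → residual 29.6 km
K, L, M are mutually consistent (residuals ≈ 0); N is off by 29.6 km.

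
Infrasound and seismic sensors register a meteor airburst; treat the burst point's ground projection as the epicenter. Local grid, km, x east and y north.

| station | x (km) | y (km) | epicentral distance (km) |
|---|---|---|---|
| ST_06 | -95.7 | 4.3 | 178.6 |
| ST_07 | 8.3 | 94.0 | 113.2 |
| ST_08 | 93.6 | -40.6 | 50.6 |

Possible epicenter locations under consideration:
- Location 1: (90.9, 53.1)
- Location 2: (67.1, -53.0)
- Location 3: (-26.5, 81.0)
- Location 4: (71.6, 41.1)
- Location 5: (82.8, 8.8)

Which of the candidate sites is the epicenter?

For each candidate, compare |candidate − station| to the reported distance:
Location 1: residuals ST_06 14.3, ST_07 21.0, ST_08 43.1 → max 43.1 km
Location 2: residuals ST_06 6.0, ST_07 45.1, ST_08 21.3 → max 45.1 km
Location 3: residuals ST_06 75.3, ST_07 76.1, ST_08 120.3 → max 120.3 km
Location 4: residuals ST_06 7.3, ST_07 30.7, ST_08 34.0 → max 34.0 km
Location 5: residuals ST_06 0.0, ST_07 0.0, ST_08 0.0 → max 0.0 km
Only Location 5 has all residuals ≈ 0.

Location 5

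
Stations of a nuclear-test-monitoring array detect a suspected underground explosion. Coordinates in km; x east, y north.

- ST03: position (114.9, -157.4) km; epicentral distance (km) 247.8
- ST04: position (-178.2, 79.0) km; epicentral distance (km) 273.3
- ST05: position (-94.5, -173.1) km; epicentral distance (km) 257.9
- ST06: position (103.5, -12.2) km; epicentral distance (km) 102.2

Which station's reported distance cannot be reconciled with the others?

ST05

Solve using three stations at a time. Using ST03, ST04, ST06 (subtract circle equations pairwise → linear system) gives (x, y) ≈ (94.9, 89.6).
Distances from that point to each station vs reported:
  ST03: calculated 247.8 vs reported 247.8 → residual 0.0 km
  ST04: calculated 273.3 vs reported 273.3 → residual 0.0 km
  ST05: calculated 323.8 vs reported 257.9 → residual 65.9 km
  ST06: calculated 102.1 vs reported 102.2 → residual 0.1 km
ST03, ST04, ST06 are mutually consistent (residuals ≈ 0); ST05 is off by 65.9 km.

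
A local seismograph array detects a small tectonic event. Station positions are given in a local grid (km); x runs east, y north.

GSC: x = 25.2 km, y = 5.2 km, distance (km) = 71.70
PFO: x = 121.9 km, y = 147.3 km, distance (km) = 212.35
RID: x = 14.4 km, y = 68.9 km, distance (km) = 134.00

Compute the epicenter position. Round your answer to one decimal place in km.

Circle about each station: (x − 25.2)² + (y − 5.2)² = 71.70²; (x − 121.9)² + (y − 147.3)² = 212.35²; (x − 14.4)² + (y − 68.9)² = 134.00².
Subtracting pairs of circle equations eliminates x²+y² and gives linear equations (the radical axes):
193.4 x + 284.2 y = -4056.81
-21.6 x + 127.4 y = -8522.62
Solving the 2×2 system: x ≈ 61.9, y ≈ -56.4 km.
Check against GSC (with the unrounded x, y): √((x − 25.2)²+(y − 5.2)²) = 71.71 ≈ 71.70 km. ✓

61.9 km east, -56.4 km north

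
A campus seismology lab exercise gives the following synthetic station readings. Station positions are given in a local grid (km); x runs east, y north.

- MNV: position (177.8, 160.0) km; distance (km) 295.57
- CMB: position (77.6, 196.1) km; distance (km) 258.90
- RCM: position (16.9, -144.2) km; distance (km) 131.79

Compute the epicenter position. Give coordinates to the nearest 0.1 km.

Circle about each station: (x − 177.8)² + (y − 160.0)² = 295.57²; (x − 77.6)² + (y − 196.1)² = 258.90²; (x − 16.9)² + (y + 144.2)² = 131.79².
Subtracting pairs of circle equations eliminates x²+y² and gives linear equations (the radical axes):
-200.4 x + 72.2 y = 7596.54
-321.8 x − 608.4 y = 33859.43
Solving the 2×2 system: x ≈ -48.7, y ≈ -29.9 km.

(-48.7, -29.9)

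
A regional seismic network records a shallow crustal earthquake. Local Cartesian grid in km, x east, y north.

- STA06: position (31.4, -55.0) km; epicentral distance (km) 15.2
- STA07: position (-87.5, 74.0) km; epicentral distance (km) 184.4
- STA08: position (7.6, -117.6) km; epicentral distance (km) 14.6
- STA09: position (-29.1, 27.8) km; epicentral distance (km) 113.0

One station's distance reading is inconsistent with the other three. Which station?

STA08

Solve using three stations at a time. Using STA06, STA07, STA09 (subtract circle equations pairwise → linear system) gives (x, y) ≈ (28.2, -69.5).
Distances from that point to each station vs reported:
  STA06: calculated 14.9 vs reported 15.2 → residual 0.3 km
  STA07: calculated 184.4 vs reported 184.4 → residual 0.0 km
  STA08: calculated 52.3 vs reported 14.6 → residual 37.7 km
  STA09: calculated 113.0 vs reported 113.0 → residual 0.0 km
STA06, STA07, STA09 are mutually consistent (residuals ≈ 0); STA08 is off by 37.7 km.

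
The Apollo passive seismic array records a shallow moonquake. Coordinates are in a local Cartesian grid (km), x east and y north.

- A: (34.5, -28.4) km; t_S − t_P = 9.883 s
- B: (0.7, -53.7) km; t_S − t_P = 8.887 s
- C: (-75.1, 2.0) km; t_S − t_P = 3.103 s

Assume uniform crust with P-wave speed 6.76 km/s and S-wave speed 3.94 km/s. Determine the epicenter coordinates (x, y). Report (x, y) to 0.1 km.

x ≈ -48.5 km, y ≈ 14.3 km

Distance from S−P lag: d = Δt · v_P v_S / (v_P − v_S) = Δt · (6.76·3.94)/(6.76−3.94) ≈ 9.4448·Δt.
So d_A = 93.34, d_B = 83.94, d_C = 29.31 km.
Circle about each station: (x − 34.5)² + (y + 28.4)² = 93.34²; (x − 0.7)² + (y + 53.7)² = 83.94²; (x + 75.1)² + (y − 2.0)² = 29.31².
Subtracting the A equation from the B and C equations removes the quadratic terms:
-67.6 x − 50.6 y = 2553.80
-219.2 x + 60.8 y = 11500.48
Solving the 2×2 system: x ≈ -48.5, y ≈ 14.3 km.
Check against A (with the unrounded x, y): √((x − 34.5)²+(y + 28.4)²) = 93.34 ≈ 93.34 km. ✓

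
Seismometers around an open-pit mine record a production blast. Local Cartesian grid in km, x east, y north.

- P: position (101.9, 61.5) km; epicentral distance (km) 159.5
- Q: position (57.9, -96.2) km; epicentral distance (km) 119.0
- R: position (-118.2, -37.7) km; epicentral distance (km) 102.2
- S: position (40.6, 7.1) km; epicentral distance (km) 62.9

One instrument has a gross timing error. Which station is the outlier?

P

Solve using three stations at a time. Using Q, R, S (subtract circle equations pairwise → linear system) gives (x, y) ≈ (-20.7, -6.9).
Distances from that point to each station vs reported:
  P: calculated 140.4 vs reported 159.5 → residual 19.1 km
  Q: calculated 119.0 vs reported 119.0 → residual 0.0 km
  R: calculated 102.2 vs reported 102.2 → residual 0.0 km
  S: calculated 62.9 vs reported 62.9 → residual 0.0 km
Q, R, S are mutually consistent (residuals ≈ 0); P is off by 19.1 km.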